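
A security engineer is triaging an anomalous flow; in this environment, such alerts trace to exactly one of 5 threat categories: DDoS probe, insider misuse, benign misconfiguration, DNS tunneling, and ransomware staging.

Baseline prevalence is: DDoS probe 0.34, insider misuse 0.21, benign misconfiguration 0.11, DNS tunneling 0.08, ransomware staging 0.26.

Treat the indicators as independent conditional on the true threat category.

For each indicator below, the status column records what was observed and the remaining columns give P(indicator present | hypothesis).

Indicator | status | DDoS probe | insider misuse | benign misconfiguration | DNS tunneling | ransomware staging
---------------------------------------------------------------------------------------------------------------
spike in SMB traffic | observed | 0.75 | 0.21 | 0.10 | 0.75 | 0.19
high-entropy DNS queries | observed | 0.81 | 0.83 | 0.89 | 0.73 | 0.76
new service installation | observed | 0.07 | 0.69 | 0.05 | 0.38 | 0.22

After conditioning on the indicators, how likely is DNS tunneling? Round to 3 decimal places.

For each hypothesis, the unnormalized posterior weight is prior × product of the indicator likelihoods:
  DDoS probe: 0.34 × 0.75 × 0.81 × 0.07 = 0.014459
  insider misuse: 0.21 × 0.21 × 0.83 × 0.69 = 0.025256
  benign misconfiguration: 0.11 × 0.10 × 0.89 × 0.05 = 0.0004895
  DNS tunneling: 0.08 × 0.75 × 0.73 × 0.38 = 0.016644
  ransomware staging: 0.26 × 0.19 × 0.76 × 0.22 = 0.0082597
The unnormalized weights sum to 0.065108.
P(DNS tunneling | evidence) = 0.016644 / 0.065108 ≈ 0.256.

0.256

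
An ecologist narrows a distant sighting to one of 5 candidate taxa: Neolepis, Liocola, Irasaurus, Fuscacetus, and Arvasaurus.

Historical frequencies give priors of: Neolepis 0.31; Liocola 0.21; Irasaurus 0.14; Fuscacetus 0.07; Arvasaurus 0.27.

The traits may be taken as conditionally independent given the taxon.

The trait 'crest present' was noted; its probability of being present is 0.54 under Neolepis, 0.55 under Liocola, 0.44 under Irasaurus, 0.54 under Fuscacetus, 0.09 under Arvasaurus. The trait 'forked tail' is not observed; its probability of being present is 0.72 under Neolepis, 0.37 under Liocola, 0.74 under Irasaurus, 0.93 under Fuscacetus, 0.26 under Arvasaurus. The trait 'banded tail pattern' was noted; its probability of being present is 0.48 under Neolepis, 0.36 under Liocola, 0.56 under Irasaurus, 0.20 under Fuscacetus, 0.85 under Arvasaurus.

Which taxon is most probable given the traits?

Liocola

For each hypothesis, the unnormalized posterior weight is prior × product of the trait likelihoods (using 1 − P(present | H) for each absent trait):
  Neolepis: 0.31 × 0.54 × (1 − 0.72) × 0.48 = 0.022499
  Liocola: 0.21 × 0.55 × (1 − 0.37) × 0.36 = 0.026195
  Irasaurus: 0.14 × 0.44 × (1 − 0.74) × 0.56 = 0.008969
  Fuscacetus: 0.07 × 0.54 × (1 − 0.93) × 0.20 = 0.0005292
  Arvasaurus: 0.27 × 0.09 × (1 − 0.26) × 0.85 = 0.015285
Marginal likelihood of the evidence = 0.073477.
P(Neolepis | evidence) ≈ 0.022499 / 0.073477 ≈ 0.306
P(Liocola | evidence) ≈ 0.026195 / 0.073477 ≈ 0.357
P(Irasaurus | evidence) ≈ 0.008969 / 0.073477 ≈ 0.122
P(Fuscacetus | evidence) ≈ 0.0005292 / 0.073477 ≈ 0.007
P(Arvasaurus | evidence) ≈ 0.015285 / 0.073477 ≈ 0.208
The largest is 0.357, so Liocola is most probable.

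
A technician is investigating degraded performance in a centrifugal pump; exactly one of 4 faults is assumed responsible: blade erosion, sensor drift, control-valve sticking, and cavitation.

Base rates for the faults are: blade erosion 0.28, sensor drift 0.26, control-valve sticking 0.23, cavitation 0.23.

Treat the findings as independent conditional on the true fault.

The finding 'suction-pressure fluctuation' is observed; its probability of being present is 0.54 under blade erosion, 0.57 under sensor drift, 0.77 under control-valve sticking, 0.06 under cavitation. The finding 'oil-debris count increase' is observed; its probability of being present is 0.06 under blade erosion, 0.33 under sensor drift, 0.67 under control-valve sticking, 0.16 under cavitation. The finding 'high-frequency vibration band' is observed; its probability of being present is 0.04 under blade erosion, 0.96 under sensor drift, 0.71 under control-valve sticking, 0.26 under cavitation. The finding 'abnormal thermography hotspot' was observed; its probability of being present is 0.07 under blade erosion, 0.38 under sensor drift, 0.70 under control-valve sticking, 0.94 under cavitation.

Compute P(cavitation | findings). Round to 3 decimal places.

0.007

By Bayes' rule with conditional independence, the unnormalized weight for each hypothesis is prior × ∏ likelihoods:
  blade erosion: 0.28 × 0.54 × 0.06 × 0.04 × 0.07 = 2.5402e-05
  sensor drift: 0.26 × 0.57 × 0.33 × 0.96 × 0.38 = 0.017841
  control-valve sticking: 0.23 × 0.77 × 0.67 × 0.71 × 0.70 = 0.058973
  cavitation: 0.23 × 0.06 × 0.16 × 0.26 × 0.94 = 0.00053964
The unnormalized weights sum to 0.077378.
P(cavitation | evidence) = 0.00053964 / 0.077378 ≈ 0.007.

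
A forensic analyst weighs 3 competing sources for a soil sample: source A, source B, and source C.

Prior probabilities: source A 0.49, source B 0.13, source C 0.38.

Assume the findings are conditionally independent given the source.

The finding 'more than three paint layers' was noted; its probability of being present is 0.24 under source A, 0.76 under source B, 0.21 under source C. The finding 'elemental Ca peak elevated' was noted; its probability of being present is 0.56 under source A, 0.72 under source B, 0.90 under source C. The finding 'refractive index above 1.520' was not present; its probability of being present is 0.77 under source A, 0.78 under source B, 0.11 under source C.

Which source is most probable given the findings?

For each hypothesis, the unnormalized posterior weight is prior × product of the finding likelihoods (using 1 − P(present | H) for each absent finding):
  source A: 0.49 × 0.24 × 0.56 × (1 − 0.77) = 0.015147
  source B: 0.13 × 0.76 × 0.72 × (1 − 0.78) = 0.01565
  source C: 0.38 × 0.21 × 0.90 × (1 − 0.11) = 0.06392
Normalizing constant Z = 0.015147 + 0.01565 + 0.06392 = 0.094717.
P(source A | evidence) ≈ 0.015147 / 0.094717 ≈ 0.160
P(source B | evidence) ≈ 0.01565 / 0.094717 ≈ 0.165
P(source C | evidence) ≈ 0.06392 / 0.094717 ≈ 0.675
The largest is 0.675, so source C is most probable.

source C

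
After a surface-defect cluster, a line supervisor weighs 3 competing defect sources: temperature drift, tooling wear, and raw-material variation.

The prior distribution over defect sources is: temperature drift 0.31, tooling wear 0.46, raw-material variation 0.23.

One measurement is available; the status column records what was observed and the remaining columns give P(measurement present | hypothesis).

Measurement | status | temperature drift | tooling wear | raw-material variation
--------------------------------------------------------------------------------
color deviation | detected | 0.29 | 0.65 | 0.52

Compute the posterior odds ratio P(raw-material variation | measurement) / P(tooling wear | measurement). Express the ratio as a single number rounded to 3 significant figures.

0.400

The normalizing constant cancels in an odds ratio, so compute prior × likelihood for the two hypotheses only:
  raw-material variation: 0.23 × 0.52 = 0.1196
  tooling wear: 0.46 × 0.65 = 0.299
Odds(raw-material variation : tooling wear) = 0.1196 / 0.299 ≈ 0.400.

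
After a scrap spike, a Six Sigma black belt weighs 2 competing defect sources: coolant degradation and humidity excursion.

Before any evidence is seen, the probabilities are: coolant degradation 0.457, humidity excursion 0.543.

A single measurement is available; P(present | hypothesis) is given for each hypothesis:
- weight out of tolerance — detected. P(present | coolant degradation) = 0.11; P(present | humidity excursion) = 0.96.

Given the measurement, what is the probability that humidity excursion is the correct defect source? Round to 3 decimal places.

0.912

For each hypothesis, the unnormalized posterior weight is prior × likelihood:
  coolant degradation: 0.457 × 0.11 = 0.05027
  humidity excursion: 0.543 × 0.96 = 0.52128
Marginal likelihood of the evidence = 0.57155.
P(humidity excursion | evidence) = 0.52128 / 0.57155 ≈ 0.912.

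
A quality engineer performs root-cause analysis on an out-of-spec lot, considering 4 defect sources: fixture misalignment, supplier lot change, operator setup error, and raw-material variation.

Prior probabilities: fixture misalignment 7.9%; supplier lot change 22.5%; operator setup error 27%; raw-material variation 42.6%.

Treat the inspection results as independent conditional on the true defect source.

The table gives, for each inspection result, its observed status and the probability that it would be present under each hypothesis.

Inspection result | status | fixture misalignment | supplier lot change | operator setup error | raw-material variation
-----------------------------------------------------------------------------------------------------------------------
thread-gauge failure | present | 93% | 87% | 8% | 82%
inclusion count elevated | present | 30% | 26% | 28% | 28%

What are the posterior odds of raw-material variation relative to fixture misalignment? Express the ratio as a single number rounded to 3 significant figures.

Unnormalized posterior weight (prior times the inspection result likelihoods) for each of the two hypotheses:
  raw-material variation: 0.426 × 0.82 × 0.28 = 0.09781
  fixture misalignment: 0.079 × 0.93 × 0.30 = 0.022041
Odds(raw-material variation : fixture misalignment) = 0.09781 / 0.022041 ≈ 4.44.

4.44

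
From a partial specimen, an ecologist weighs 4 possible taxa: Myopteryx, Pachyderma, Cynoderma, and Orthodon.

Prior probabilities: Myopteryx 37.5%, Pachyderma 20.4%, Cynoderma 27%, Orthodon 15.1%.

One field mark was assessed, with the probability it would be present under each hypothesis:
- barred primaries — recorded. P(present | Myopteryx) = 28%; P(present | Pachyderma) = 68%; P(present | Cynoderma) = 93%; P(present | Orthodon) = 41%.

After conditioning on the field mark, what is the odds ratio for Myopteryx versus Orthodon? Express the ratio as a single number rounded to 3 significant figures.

1.70

Unnormalized posterior weight (prior times the field mark likelihood) for each of the two hypotheses:
  Myopteryx: 0.375 × 0.28 = 0.105
  Orthodon: 0.151 × 0.41 = 0.06191
Odds(Myopteryx : Orthodon) = 0.105 / 0.06191 ≈ 1.70.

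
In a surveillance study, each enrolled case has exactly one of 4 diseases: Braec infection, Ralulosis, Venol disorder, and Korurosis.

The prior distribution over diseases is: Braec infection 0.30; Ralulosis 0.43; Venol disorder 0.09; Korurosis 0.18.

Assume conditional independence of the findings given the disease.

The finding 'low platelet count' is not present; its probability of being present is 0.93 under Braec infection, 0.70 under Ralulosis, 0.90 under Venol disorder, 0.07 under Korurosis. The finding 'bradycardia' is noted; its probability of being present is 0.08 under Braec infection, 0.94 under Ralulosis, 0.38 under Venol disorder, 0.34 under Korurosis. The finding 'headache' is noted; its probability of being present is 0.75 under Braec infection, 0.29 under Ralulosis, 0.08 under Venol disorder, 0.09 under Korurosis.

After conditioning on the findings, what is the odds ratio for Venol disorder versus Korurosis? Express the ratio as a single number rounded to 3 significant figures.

Posterior odds equal prior odds times the likelihood ratio; only the two competing hypotheses matter (using 1 − P(present | H) for each absent finding).
  Venol disorder: 0.09 × (1 − 0.90) × 0.38 × 0.08 = 0.0002736
  Korurosis: 0.18 × (1 − 0.07) × 0.34 × 0.09 = 0.0051224
Odds(Venol disorder : Korurosis) = 0.0002736 / 0.0051224 ≈ 0.0534.

0.0534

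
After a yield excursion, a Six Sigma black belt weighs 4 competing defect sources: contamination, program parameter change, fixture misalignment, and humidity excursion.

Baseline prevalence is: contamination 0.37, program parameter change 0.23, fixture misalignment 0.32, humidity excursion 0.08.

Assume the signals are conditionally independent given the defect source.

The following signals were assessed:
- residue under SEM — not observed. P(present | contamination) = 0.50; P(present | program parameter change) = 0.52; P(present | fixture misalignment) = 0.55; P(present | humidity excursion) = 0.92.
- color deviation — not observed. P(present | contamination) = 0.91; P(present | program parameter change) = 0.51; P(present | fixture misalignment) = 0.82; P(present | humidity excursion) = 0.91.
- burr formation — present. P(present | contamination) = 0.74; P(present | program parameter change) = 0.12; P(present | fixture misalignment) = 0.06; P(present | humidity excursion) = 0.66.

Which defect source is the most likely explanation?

For each hypothesis, the unnormalized posterior weight is prior × product of the signal likelihoods (using 1 − P(present | H) for each absent signal):
  contamination: 0.37 × (1 − 0.50) × (1 − 0.91) × 0.74 = 0.012321
  program parameter change: 0.23 × (1 − 0.52) × (1 − 0.51) × 0.12 = 0.0064915
  fixture misalignment: 0.32 × (1 − 0.55) × (1 − 0.82) × 0.06 = 0.0015552
  humidity excursion: 0.08 × (1 − 0.92) × (1 − 0.91) × 0.66 = 0.00038016
Normalizing constant Z = 0.012321 + 0.0064915 + 0.0015552 + 0.00038016 = 0.020748.
P(contamination | evidence) ≈ 0.012321 / 0.020748 ≈ 0.594
P(program parameter change | evidence) ≈ 0.0064915 / 0.020748 ≈ 0.313
P(fixture misalignment | evidence) ≈ 0.0015552 / 0.020748 ≈ 0.075
P(humidity excursion | evidence) ≈ 0.00038016 / 0.020748 ≈ 0.018
The largest is 0.594, so contamination is most probable.

contamination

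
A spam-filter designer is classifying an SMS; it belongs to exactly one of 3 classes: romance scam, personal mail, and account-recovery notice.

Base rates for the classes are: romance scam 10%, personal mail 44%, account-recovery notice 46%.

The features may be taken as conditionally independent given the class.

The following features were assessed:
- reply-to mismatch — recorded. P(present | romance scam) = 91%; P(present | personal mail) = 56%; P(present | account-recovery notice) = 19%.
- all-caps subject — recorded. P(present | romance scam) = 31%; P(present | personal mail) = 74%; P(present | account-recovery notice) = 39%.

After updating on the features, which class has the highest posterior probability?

personal mail

By Bayes' rule with conditional independence, the unnormalized weight for each hypothesis is prior × ∏ likelihoods:
  romance scam: 0.10 × 0.91 × 0.31 = 0.02821
  personal mail: 0.44 × 0.56 × 0.74 = 0.18234
  account-recovery notice: 0.46 × 0.19 × 0.39 = 0.034086
The unnormalized weights sum to 0.24463.
P(romance scam | evidence) ≈ 0.02821 / 0.24463 ≈ 0.115
P(personal mail | evidence) ≈ 0.18234 / 0.24463 ≈ 0.745
P(account-recovery notice | evidence) ≈ 0.034086 / 0.24463 ≈ 0.139
The largest is 0.745, so personal mail is most probable.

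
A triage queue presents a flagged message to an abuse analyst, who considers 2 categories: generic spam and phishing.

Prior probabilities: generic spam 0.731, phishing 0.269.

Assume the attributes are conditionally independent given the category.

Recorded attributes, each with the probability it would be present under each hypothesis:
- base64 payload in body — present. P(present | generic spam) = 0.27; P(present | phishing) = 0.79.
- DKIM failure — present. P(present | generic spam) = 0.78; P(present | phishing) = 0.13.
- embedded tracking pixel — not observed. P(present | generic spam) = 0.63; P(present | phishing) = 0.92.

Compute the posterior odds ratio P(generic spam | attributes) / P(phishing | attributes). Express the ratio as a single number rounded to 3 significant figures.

25.8

The normalizing constant cancels in an odds ratio, so compute prior × likelihood for the two hypotheses only (using 1 − P(present | H) for each absent attribute):
  generic spam: 0.731 × 0.27 × 0.78 × (1 − 0.63) = 0.056961
  phishing: 0.269 × 0.79 × 0.13 × (1 − 0.92) = 0.0022101
Posterior odds = 0.056961 / 0.0022101 ≈ 25.8.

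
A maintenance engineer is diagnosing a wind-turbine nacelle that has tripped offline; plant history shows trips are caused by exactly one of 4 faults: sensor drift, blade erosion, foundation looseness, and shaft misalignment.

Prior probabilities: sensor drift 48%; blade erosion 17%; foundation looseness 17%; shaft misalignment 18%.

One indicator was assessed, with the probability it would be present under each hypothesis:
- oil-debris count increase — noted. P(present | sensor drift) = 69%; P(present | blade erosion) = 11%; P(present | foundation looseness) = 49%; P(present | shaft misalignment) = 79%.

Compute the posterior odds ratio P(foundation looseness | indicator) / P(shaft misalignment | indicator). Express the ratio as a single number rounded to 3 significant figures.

0.586

Posterior odds equal prior odds times the likelihood ratio; only the two competing hypotheses matter.
  foundation looseness: 0.17 × 0.49 = 0.0833
  shaft misalignment: 0.18 × 0.79 = 0.1422
Posterior odds = 0.0833 / 0.1422 ≈ 0.586.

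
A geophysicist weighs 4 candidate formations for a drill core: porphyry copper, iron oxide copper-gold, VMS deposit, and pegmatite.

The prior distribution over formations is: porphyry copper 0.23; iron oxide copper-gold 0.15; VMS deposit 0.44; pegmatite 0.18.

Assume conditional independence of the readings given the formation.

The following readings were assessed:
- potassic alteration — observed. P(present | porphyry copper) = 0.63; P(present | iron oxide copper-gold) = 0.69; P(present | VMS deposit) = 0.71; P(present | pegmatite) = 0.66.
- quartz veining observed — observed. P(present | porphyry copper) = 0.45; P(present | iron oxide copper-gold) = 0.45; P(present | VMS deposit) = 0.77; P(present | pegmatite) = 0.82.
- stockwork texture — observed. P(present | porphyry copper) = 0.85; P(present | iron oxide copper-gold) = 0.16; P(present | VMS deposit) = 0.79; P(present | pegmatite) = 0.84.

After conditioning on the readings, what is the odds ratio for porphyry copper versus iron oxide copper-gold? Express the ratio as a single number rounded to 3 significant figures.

7.44

Unnormalized posterior weight (prior times the reading likelihoods) for each of the two hypotheses:
  porphyry copper: 0.23 × 0.63 × 0.45 × 0.85 = 0.055424
  iron oxide copper-gold: 0.15 × 0.69 × 0.45 × 0.16 = 0.007452
Odds(porphyry copper : iron oxide copper-gold) = 0.055424 / 0.007452 ≈ 7.44.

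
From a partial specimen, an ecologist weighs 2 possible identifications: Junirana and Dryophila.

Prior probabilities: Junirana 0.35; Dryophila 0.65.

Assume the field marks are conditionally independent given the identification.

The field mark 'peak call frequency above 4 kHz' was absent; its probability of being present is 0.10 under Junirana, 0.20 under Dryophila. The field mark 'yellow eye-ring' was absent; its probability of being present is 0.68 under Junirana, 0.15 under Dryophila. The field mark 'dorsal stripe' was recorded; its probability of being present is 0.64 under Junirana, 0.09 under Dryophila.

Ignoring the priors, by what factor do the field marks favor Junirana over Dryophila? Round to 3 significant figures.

Take the product of per-field mark likelihoods under each hypothesis (using 1 − P(present | H) for each absent field mark), then divide.
  Junirana: (1 − 0.10) × (1 − 0.68) × 0.64 = 0.18432
  Dryophila: (1 − 0.20) × (1 − 0.15) × 0.09 = 0.0612
Bayes factor = 0.18432 / 0.0612 ≈ 3.01

3.01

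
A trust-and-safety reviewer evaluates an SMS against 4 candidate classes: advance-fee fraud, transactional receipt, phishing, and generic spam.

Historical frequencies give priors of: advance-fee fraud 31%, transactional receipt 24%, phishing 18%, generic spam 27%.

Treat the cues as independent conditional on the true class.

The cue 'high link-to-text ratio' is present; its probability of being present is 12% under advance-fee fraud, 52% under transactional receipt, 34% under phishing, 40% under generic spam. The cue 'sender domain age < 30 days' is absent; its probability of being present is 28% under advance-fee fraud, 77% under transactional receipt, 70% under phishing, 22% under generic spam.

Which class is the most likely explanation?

generic spam

Multiply each prior by the joint likelihood of the cue pattern (using 1 − P(present | H) for each absent cue):
  advance-fee fraud: 0.31 × 0.12 × (1 − 0.28) = 0.026784
  transactional receipt: 0.24 × 0.52 × (1 − 0.77) = 0.028704
  phishing: 0.18 × 0.34 × (1 − 0.70) = 0.01836
  generic spam: 0.27 × 0.40 × (1 − 0.22) = 0.08424
Marginal likelihood of the evidence = 0.15809.
P(advance-fee fraud | evidence) ≈ 0.026784 / 0.15809 ≈ 0.169
P(transactional receipt | evidence) ≈ 0.028704 / 0.15809 ≈ 0.182
P(phishing | evidence) ≈ 0.01836 / 0.15809 ≈ 0.116
P(generic spam | evidence) ≈ 0.08424 / 0.15809 ≈ 0.533
The largest is 0.533, so generic spam is most probable.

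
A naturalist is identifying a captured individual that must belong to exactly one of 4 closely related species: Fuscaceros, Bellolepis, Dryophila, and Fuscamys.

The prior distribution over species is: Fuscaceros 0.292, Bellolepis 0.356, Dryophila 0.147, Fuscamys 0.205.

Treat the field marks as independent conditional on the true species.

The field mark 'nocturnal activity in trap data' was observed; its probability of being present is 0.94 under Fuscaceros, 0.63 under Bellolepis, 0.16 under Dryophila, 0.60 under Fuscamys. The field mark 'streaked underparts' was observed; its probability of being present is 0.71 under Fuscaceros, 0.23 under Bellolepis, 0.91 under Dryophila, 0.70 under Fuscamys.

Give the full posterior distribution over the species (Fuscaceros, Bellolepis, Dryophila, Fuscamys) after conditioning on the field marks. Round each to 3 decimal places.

By Bayes' rule with conditional independence, the unnormalized weight for each hypothesis is prior × ∏ likelihoods:
  Fuscaceros: 0.292 × 0.94 × 0.71 = 0.19488
  Bellolepis: 0.356 × 0.63 × 0.23 = 0.051584
  Dryophila: 0.147 × 0.16 × 0.91 = 0.021403
  Fuscamys: 0.205 × 0.60 × 0.70 = 0.0861
The unnormalized weights sum to 0.35397.
P(Fuscaceros | evidence) = 0.19488 / 0.35397 ≈ 0.551
P(Bellolepis | evidence) = 0.051584 / 0.35397 ≈ 0.146
P(Dryophila | evidence) = 0.021403 / 0.35397 ≈ 0.060
P(Fuscamys | evidence) = 0.0861 / 0.35397 ≈ 0.243

0.551, 0.146, 0.060, 0.243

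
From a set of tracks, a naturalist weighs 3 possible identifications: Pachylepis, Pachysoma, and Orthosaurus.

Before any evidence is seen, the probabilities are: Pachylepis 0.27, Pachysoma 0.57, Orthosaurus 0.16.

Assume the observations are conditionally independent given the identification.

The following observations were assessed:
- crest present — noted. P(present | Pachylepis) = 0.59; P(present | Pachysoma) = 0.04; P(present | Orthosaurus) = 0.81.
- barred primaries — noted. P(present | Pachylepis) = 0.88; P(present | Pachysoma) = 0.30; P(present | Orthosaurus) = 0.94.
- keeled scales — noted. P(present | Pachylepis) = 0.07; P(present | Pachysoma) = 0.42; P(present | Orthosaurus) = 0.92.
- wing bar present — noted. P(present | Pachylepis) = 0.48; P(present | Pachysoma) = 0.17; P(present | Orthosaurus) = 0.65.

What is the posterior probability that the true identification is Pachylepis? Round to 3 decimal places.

0.060

For each hypothesis, the unnormalized posterior weight is prior × product of the observation likelihoods:
  Pachylepis: 0.27 × 0.59 × 0.88 × 0.07 × 0.48 = 0.0047102
  Pachysoma: 0.57 × 0.04 × 0.30 × 0.42 × 0.17 = 0.00048838
  Orthosaurus: 0.16 × 0.81 × 0.94 × 0.92 × 0.65 = 0.072851
The unnormalized weights sum to 0.078049.
P(Pachylepis | evidence) = 0.0047102 / 0.078049 ≈ 0.060.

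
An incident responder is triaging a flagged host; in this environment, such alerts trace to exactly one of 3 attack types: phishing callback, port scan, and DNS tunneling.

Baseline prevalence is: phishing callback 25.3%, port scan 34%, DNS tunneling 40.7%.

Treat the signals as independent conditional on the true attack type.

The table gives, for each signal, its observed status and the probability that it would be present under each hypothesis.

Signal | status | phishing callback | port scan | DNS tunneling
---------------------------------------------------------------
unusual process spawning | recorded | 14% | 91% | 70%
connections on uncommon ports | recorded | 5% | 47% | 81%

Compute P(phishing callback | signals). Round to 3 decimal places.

For each hypothesis, the unnormalized posterior weight is prior × product of the signal likelihoods:
  phishing callback: 0.253 × 0.14 × 0.05 = 0.001771
  port scan: 0.340 × 0.91 × 0.47 = 0.14542
  DNS tunneling: 0.407 × 0.70 × 0.81 = 0.23077
Marginal likelihood of the evidence = 0.37796.
P(phishing callback | evidence) = 0.001771 / 0.37796 ≈ 0.005.

0.005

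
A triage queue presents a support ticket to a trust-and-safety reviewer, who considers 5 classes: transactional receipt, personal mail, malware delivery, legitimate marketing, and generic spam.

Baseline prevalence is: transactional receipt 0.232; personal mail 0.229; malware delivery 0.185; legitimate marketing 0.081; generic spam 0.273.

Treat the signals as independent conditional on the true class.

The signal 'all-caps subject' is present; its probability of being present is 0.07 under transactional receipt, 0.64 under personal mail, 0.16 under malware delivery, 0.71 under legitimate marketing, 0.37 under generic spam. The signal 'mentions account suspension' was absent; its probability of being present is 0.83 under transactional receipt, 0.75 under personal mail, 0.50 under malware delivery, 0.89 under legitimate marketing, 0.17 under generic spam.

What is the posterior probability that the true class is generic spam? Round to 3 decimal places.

0.581

Multiply each prior by the joint likelihood of the signal pattern (using 1 − P(present | H) for each absent signal):
  transactional receipt: 0.232 × 0.07 × (1 − 0.83) = 0.0027608
  personal mail: 0.229 × 0.64 × (1 − 0.75) = 0.03664
  malware delivery: 0.185 × 0.16 × (1 − 0.50) = 0.0148
  legitimate marketing: 0.081 × 0.71 × (1 − 0.89) = 0.0063261
  generic spam: 0.273 × 0.37 × (1 − 0.17) = 0.083838
Marginal likelihood of the evidence = 0.14437.
P(generic spam | evidence) = 0.083838 / 0.14437 ≈ 0.581.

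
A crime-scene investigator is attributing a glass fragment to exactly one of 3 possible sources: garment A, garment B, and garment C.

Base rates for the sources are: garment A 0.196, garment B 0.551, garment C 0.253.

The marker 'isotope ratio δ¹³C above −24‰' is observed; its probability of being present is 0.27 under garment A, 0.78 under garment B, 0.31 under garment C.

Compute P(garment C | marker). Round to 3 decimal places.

Multiply each prior by the likelihood of the marker:
  garment A: 0.196 × 0.27 = 0.05292
  garment B: 0.551 × 0.78 = 0.42978
  garment C: 0.253 × 0.31 = 0.07843
Marginal likelihood of the evidence = 0.56113.
P(garment C | evidence) = 0.07843 / 0.56113 ≈ 0.140.

0.140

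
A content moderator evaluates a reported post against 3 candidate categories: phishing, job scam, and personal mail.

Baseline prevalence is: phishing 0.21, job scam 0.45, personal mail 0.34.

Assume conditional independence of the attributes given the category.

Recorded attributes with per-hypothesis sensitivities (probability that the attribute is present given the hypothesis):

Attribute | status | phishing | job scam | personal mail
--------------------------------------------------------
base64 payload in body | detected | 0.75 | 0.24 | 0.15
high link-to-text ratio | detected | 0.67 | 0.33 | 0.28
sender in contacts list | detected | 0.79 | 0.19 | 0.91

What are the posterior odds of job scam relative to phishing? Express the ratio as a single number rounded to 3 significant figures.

Posterior odds equal prior odds times the likelihood ratio; only the two competing hypotheses matter.
  job scam: 0.45 × 0.24 × 0.33 × 0.19 = 0.0067716
  phishing: 0.21 × 0.75 × 0.67 × 0.79 = 0.083365
Posterior odds = 0.0067716 / 0.083365 ≈ 0.0812.

0.0812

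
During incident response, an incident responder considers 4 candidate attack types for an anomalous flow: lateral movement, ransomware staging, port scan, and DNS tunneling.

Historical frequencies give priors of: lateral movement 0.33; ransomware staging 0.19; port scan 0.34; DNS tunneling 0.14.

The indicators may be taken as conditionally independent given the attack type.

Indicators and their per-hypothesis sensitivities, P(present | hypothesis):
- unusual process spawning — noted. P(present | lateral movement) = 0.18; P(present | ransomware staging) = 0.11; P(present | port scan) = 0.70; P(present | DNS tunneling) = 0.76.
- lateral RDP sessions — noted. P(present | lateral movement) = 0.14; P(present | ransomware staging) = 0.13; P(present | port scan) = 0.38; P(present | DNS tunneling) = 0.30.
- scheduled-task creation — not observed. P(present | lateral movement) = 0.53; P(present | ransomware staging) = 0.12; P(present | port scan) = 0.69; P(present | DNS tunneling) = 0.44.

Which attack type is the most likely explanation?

port scan

Multiply each prior by the joint likelihood of the indicator pattern (using 1 − P(present | H) for each absent indicator):
  lateral movement: 0.33 × 0.18 × 0.14 × (1 − 0.53) = 0.0039085
  ransomware staging: 0.19 × 0.11 × 0.13 × (1 − 0.12) = 0.002391
  port scan: 0.34 × 0.70 × 0.38 × (1 − 0.69) = 0.028036
  DNS tunneling: 0.14 × 0.76 × 0.30 × (1 − 0.44) = 0.017875
Normalizing constant Z = 0.0039085 + 0.002391 + 0.028036 + 0.017875 = 0.052211.
P(lateral movement | evidence) ≈ 0.0039085 / 0.052211 ≈ 0.075
P(ransomware staging | evidence) ≈ 0.002391 / 0.052211 ≈ 0.046
P(port scan | evidence) ≈ 0.028036 / 0.052211 ≈ 0.537
P(DNS tunneling | evidence) ≈ 0.017875 / 0.052211 ≈ 0.342
The largest is 0.537, so port scan is most probable.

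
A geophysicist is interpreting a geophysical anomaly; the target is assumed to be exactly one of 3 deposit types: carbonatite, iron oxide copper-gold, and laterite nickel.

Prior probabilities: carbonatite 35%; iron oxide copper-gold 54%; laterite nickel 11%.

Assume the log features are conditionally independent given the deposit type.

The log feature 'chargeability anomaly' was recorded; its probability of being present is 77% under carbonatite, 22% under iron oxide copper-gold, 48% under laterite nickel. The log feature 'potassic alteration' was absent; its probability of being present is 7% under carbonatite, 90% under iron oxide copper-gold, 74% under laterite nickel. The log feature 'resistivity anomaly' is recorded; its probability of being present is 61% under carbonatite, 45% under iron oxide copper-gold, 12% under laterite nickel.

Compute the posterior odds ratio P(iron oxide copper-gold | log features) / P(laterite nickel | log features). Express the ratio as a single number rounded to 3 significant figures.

Posterior odds equal prior odds times the likelihood ratio; only the two competing hypotheses matter (using 1 − P(present | H) for each absent log feature).
  iron oxide copper-gold: 0.54 × 0.22 × (1 − 0.90) × 0.45 = 0.005346
  laterite nickel: 0.11 × 0.48 × (1 − 0.74) × 0.12 = 0.0016474
Odds(iron oxide copper-gold : laterite nickel) = 0.005346 / 0.0016474 ≈ 3.25.

3.25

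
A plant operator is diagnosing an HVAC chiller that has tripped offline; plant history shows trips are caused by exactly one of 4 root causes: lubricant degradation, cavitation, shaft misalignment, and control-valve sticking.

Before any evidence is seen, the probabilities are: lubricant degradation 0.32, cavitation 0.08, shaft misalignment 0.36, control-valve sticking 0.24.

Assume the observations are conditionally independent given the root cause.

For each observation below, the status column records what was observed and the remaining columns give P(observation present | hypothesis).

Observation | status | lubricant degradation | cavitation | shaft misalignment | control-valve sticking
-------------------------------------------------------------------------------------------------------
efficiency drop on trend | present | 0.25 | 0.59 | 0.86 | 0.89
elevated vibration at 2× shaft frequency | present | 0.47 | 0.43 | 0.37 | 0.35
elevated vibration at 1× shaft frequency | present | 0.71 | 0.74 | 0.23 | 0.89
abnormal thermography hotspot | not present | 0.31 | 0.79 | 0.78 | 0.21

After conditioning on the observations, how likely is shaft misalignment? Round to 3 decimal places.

Multiply each prior by the joint likelihood of the evidence pattern (using 1 − P(present | H) for each absent observation):
  lubricant degradation: 0.32 × 0.25 × 0.47 × 0.71 × (1 − 0.31) = 0.01842
  cavitation: 0.08 × 0.59 × 0.43 × 0.74 × (1 − 0.79) = 0.003154
  shaft misalignment: 0.36 × 0.86 × 0.37 × 0.23 × (1 − 0.78) = 0.0057963
  control-valve sticking: 0.24 × 0.89 × 0.35 × 0.89 × (1 − 0.21) = 0.052564
The unnormalized weights sum to 0.079934.
P(shaft misalignment | evidence) = 0.0057963 / 0.079934 ≈ 0.073.

0.073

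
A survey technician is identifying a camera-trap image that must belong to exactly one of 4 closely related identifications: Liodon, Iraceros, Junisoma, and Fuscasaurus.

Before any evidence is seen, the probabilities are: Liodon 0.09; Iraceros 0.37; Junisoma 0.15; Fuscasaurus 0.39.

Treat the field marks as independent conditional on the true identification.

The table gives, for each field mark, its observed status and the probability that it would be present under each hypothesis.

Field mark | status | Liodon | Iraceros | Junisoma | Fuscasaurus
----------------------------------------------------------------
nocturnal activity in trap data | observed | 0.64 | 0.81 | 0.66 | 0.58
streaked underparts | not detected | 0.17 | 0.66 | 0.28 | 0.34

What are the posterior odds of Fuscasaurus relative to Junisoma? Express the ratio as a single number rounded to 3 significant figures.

Unnormalized posterior weight (prior times the field mark likelihoods) for each of the two hypotheses (using 1 − P(present | H) for each absent field mark):
  Fuscasaurus: 0.39 × 0.58 × (1 − 0.34) = 0.14929
  Junisoma: 0.15 × 0.66 × (1 − 0.28) = 0.07128
Odds(Fuscasaurus : Junisoma) = 0.14929 / 0.07128 ≈ 2.09.

2.09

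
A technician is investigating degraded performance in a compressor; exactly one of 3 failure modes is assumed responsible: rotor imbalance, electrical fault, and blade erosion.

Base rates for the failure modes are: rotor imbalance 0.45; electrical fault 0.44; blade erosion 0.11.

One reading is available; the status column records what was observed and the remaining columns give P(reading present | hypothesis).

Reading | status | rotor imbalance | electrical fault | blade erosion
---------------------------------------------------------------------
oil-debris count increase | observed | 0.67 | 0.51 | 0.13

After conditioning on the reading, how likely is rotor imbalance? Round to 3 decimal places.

0.558

Multiply each prior by the likelihood of the reading:
  rotor imbalance: 0.45 × 0.67 = 0.3015
  electrical fault: 0.44 × 0.51 = 0.2244
  blade erosion: 0.11 × 0.13 = 0.0143
Normalizing constant Z = 0.3015 + 0.2244 + 0.0143 = 0.5402.
P(rotor imbalance | evidence) = 0.3015 / 0.5402 ≈ 0.558.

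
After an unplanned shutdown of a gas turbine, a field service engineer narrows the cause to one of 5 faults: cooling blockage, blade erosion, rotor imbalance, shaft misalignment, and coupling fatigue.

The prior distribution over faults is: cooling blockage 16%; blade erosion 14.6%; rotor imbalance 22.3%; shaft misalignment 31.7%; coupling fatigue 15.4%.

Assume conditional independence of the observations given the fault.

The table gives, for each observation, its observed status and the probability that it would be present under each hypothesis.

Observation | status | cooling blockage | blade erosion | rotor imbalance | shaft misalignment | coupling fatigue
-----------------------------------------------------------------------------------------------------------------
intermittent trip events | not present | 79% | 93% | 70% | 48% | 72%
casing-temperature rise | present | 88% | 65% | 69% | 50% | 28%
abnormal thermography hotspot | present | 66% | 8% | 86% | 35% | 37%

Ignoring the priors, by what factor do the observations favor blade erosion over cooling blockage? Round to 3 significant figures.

0.0298

The Bayes factor is the ratio of the joint likelihoods of the evidence pattern under the two hypotheses (using 1 − P(present | H) for each absent observation).
  blade erosion: (1 − 0.93) × 0.65 × 0.08 = 0.00364
  cooling blockage: (1 − 0.79) × 0.88 × 0.66 = 0.12197
Bayes factor = 0.00364 / 0.12197 ≈ 0.0298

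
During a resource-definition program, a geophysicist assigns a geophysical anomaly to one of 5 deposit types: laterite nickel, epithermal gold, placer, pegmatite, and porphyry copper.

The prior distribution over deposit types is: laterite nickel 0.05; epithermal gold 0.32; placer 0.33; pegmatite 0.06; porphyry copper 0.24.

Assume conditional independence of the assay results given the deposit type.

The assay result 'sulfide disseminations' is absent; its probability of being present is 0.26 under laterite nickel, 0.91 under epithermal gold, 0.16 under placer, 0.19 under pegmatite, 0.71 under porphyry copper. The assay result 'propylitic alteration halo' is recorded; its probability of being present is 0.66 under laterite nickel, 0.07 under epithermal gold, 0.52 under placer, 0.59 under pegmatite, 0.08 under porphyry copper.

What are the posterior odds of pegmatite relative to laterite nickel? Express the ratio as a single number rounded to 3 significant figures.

1.17

The normalizing constant cancels in an odds ratio, so compute prior × likelihood for the two hypotheses only (using 1 − P(present | H) for each absent assay result):
  pegmatite: 0.06 × (1 − 0.19) × 0.59 = 0.028674
  laterite nickel: 0.05 × (1 − 0.26) × 0.66 = 0.02442
Posterior odds = 0.028674 / 0.02442 ≈ 1.17.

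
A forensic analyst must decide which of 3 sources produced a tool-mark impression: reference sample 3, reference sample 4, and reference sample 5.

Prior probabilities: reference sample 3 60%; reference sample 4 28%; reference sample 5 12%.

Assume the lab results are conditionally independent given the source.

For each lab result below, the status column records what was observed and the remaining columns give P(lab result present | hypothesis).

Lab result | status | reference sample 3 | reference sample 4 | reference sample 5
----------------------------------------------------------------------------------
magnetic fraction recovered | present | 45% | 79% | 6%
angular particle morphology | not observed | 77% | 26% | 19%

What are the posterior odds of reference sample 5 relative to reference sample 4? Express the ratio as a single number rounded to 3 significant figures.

0.0356

Unnormalized posterior weight (prior times the lab result likelihoods) for each of the two hypotheses (using 1 − P(present | H) for each absent lab result):
  reference sample 5: 0.12 × 0.06 × (1 − 0.19) = 0.005832
  reference sample 4: 0.28 × 0.79 × (1 − 0.26) = 0.16369
Odds(reference sample 5 : reference sample 4) = 0.005832 / 0.16369 ≈ 0.0356.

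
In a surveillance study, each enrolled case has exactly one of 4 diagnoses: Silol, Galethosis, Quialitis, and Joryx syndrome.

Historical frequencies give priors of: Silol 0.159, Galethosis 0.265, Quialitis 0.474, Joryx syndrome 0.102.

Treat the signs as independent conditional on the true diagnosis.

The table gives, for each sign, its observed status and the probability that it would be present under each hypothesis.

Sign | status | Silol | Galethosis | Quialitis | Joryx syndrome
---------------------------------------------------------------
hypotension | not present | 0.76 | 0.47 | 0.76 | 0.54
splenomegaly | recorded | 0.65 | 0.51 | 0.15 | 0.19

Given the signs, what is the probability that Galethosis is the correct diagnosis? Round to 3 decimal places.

By Bayes' rule with conditional independence, the unnormalized weight for each hypothesis is prior × ∏ likelihoods (using 1 − P(present | H) for each absent sign):
  Silol: 0.159 × (1 − 0.76) × 0.65 = 0.024804
  Galethosis: 0.265 × (1 − 0.47) × 0.51 = 0.07163
  Quialitis: 0.474 × (1 − 0.76) × 0.15 = 0.017064
  Joryx syndrome: 0.102 × (1 − 0.54) × 0.19 = 0.0089148
Normalizing constant Z = 0.024804 + 0.07163 + 0.017064 + 0.0089148 = 0.12241.
P(Galethosis | evidence) = 0.07163 / 0.12241 ≈ 0.585.

0.585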